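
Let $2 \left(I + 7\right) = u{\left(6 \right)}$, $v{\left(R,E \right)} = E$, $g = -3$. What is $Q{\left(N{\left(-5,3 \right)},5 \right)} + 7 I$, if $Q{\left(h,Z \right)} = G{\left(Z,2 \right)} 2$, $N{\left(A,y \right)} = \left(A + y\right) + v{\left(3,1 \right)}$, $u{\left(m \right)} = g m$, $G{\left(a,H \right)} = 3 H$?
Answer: $-100$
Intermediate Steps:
$u{\left(m \right)} = - 3 m$
$I = -16$ ($I = -7 + \frac{\left(-3\right) 6}{2} = -7 + \frac{1}{2} \left(-18\right) = -7 - 9 = -16$)
$N{\left(A,y \right)} = 1 + A + y$ ($N{\left(A,y \right)} = \left(A + y\right) + 1 = 1 + A + y$)
$Q{\left(h,Z \right)} = 12$ ($Q{\left(h,Z \right)} = 3 \cdot 2 \cdot 2 = 6 \cdot 2 = 12$)
$Q{\left(N{\left(-5,3 \right)},5 \right)} + 7 I = 12 + 7 \left(-16\right) = 12 - 112 = -100$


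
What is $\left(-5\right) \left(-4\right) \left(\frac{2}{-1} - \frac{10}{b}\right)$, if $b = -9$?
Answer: $- \frac{160}{9} \approx -17.778$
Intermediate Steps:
$\left(-5\right) \left(-4\right) \left(\frac{2}{-1} - \frac{10}{b}\right) = \left(-5\right) \left(-4\right) \left(\frac{2}{-1} - \frac{10}{-9}\right) = 20 \left(2 \left(-1\right) - - \frac{10}{9}\right) = 20 \left(-2 + \frac{10}{9}\right) = 20 \left(- \frac{8}{9}\right) = - \frac{160}{9}$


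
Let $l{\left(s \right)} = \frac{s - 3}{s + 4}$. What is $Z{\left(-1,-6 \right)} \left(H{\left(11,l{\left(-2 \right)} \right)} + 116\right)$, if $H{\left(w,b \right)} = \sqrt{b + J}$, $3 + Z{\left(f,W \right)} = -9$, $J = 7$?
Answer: $-1392 - 18 \sqrt{2} \approx -1417.5$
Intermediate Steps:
$l{\left(s \right)} = \frac{-3 + s}{4 + s}$
$Z{\left(f,W \right)} = -12$ ($Z{\left(f,W \right)} = -3 - 9 = -12$)
$H{\left(w,b \right)} = \sqrt{7 + b}$ ($H{\left(w,b \right)} = \sqrt{b + 7} = \sqrt{7 + b}$)
$Z{\left(-1,-6 \right)} \left(H{\left(11,l{\left(-2 \right)} \right)} + 116\right) = - 12 \left(\sqrt{7 + \frac{-3 - 2}{4 - 2}} + 116\right) = - 12 \left(\sqrt{7 + \frac{1}{2} \left(-5\right)} + 116\right) = - 12 \left(\sqrt{7 - \frac{5}{2}} + 116\right) = - 12 \left(\sqrt{\frac{9}{2}} + 116\right) = - 12 \left(\frac{3 \sqrt{2}}{2} + 116\right) = - 12 \left(116 + \frac{3 \sqrt{2}}{2}\right) = -1392 - 18 \sqrt{2}$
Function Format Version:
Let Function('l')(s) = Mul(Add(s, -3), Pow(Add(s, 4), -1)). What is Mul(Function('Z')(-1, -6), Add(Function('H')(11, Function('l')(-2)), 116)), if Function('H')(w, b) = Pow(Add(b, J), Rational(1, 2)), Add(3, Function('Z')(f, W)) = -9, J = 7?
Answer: Add(-1392, Mul(-18, Pow(2, Rational(1, 2)))) ≈ -1417.5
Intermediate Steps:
Function('l')(s) = Mul(Pow(Add(4, s), -1), Add(-3, s)) (Function('l')(s) = Mul(Add(-3, s), Pow(Add(4, s), -1)) = Mul(Pow(Add(4, s), -1), Add(-3, s)))
Function('Z')(f, W) = -12 (Function('Z')(f, W) = Add(-3, -9) = -12)
Function('H')(w, b) = Pow(Add(7, b), Rational(1, 2)) (Function('H')(w, b) = Pow(Add(b, 7), Rational(1, 2)) = Pow(Add(7, b), Rational(1, 2)))
Mul(Function('Z')(-1, -6), Add(Function('H')(11, Function('l')(-2)), 116)) = Mul(-12, Add(Pow(Add(7, Mul(Pow(Add(4, -2), -1), Add(-3, -2))), Rational(1, 2)), 116)) = Mul(-12, Add(Pow(Add(7, Mul(Pow(2, -1), -5)), Rational(1, 2)), 116)) = Mul(-12, Add(Pow(Add(7, Mul(Rational(1, 2), -5)), Rational(1, 2)), 116)) = Mul(-12, Add(Pow(Add(7, Rational(-5, 2)), Rational(1, 2)), 116)) = Mul(-12, Add(Pow(Rational(9, 2), Rational(1, 2)), 116)) = Mul(-12, Add(Mul(Rational(3, 2), Pow(2, Rational(1, 2))), 116)) = Mul(-12, Add(116, Mul(Rational(3, 2), Pow(2, Rational(1, 2))))) = Add(-1392, Mul(-18, Pow(2, Rational(1, 2))))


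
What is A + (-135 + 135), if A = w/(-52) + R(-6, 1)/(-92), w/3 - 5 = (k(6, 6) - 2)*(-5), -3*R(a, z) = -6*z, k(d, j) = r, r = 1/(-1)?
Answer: -703/598 ≈ -1.1756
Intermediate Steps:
r = -1
k(d, j) = -1
R(a, z) = 2*z (R(a, z) = -(-2)*z = 2*z)
w = 60 (w = 15 + 3*((-1 - 2)*(-5)) = 15 + 3*(-3*(-5)) = 15 + 3*15 = 15 + 45 = 60)
A = -703/598 (A = 60/(-52) + (2*1)/(-92) = 60*(-1/52) + 2*(-1/92) = -15/13 - 1/46 = -703/598 ≈ -1.1756)
A + (-135 + 135) = -703/598 + (-135 + 135) = -703/598 + 0 = -703/598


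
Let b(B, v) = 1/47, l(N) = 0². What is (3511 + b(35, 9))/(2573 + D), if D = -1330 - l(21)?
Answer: 165018/58421 ≈ 2.8246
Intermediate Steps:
l(N) = 0
b(B, v) = 1/47
D = -1330 (D = -1330 - 1*0 = -1330 + 0 = -1330)
(3511 + b(35, 9))/(2573 + D) = (3511 + 1/47)/(2573 - 1330) = (165018/47)/1243 = (165018/47)*(1/1243) = 165018/58421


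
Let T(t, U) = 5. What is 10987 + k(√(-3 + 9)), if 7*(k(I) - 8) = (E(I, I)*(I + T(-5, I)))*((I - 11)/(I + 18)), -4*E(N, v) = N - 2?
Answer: 16316357/1484 + 13*√6/159 ≈ 10995.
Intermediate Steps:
E(N, v) = ½ - N/4 (E(N, v) = -(N - 2)/4 = -(-2 + N)/4 = ½ - N/4)
k(I) = 8 + (½ - I/4)*(-11 + I)*(5 + I)/(7*(18 + I)) (k(I) = 8 + (((½ - I/4)*(I + 5))*((I - 11)/(I + 18)))/7 = 8 + (((½ - I/4)*(5 + I))*((-11 + I)/(18 + I)))/7 = 8 + ((½ - I/4)*(-11 + I)*(5 + I)/(18 + I))/7 = 8 + (½ - I/4)*(-11 + I)*(5 + I)/(7*(18 + I)))
10987 + k(√(-3 + 9)) = 10987 + (3922 - (√(-3 + 9))³ + 8*(√(-3 + 9))² + 267*√(-3 + 9))/(28*(18 + √(-3 + 9))) = 10987 + (3922 - (√6)³ + 8*(√6)² + 267*√6)/(28*(18 + √6)) = 10987 + (3922 - 6*√6 + 8*6 + 267*√6)/(28*(18 + √6)) = 10987 + (3922 - 6*√6 + 48 + 267*√6)/(28*(18 + √6)) = 10987 + (3970 + 261*√6)/(28*(18 + √6))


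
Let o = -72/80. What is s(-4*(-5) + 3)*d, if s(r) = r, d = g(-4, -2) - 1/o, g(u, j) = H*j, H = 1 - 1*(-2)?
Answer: -1012/9 ≈ -112.44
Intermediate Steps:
H = 3 (H = 1 + 2 = 3)
g(u, j) = 3*j
o = -9/10 (o = -72*1/80 = -9/10 ≈ -0.90000)
d = -44/9 (d = 3*(-2) - 1/(-9/10) = -6 - 1*(-10/9) = -6 + 10/9 = -44/9 ≈ -4.8889)
s(-4*(-5) + 3)*d = (-4*(-5) + 3)*(-44/9) = (20 + 3)*(-44/9) = 23*(-44/9) = -1012/9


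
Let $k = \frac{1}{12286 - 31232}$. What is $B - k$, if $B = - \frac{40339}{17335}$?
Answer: $- \frac{764245359}{328428910} \approx -2.327$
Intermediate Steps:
$B = - \frac{40339}{17335}$ ($B = \left(-40339\right) \frac{1}{17335} = - \frac{40339}{17335} \approx -2.327$)
$k = - \frac{1}{18946}$ ($k = \frac{1}{-18946} = - \frac{1}{18946} \approx -5.2782 \cdot 10^{-5}$)
$B - k = - \frac{40339}{17335} - - \frac{1}{18946} = - \frac{40339}{17335} + \frac{1}{18946} = - \frac{764245359}{328428910}$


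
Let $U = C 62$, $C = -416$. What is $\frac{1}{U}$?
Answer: $- \frac{1}{25792} \approx -3.8772 \cdot 10^{-5}$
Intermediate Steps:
$U = -25792$ ($U = \left(-416\right) 62 = -25792$)
$\frac{1}{U} = \frac{1}{-25792} = - \frac{1}{25792}$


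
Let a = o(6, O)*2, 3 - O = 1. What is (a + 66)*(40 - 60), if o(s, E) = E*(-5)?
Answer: -920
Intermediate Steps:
O = 2 (O = 3 - 1*1 = 3 - 1 = 2)
o(s, E) = -5*E
a = -20 (a = -5*2*2 = -10*2 = -20)
(a + 66)*(40 - 60) = (-20 + 66)*(40 - 60) = 46*(-20) = -920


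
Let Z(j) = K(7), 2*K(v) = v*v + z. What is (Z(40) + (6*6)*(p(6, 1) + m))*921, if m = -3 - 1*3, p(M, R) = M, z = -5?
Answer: 20262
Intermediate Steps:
m = -6 (m = -3 - 3 = -6)
K(v) = -5/2 + v**2/2 (K(v) = (v*v - 5)/2 = (v**2 - 5)/2 = (-5 + v**2)/2 = -5/2 + v**2/2)
Z(j) = 22 (Z(j) = -5/2 + (1/2)*7**2 = -5/2 + (1/2)*49 = -5/2 + 49/2 = 22)
(Z(40) + (6*6)*(p(6, 1) + m))*921 = (22 + (6*6)*(6 - 6))*921 = (22 + 36*0)*921 = (22 + 0)*921 = 22*921 = 20262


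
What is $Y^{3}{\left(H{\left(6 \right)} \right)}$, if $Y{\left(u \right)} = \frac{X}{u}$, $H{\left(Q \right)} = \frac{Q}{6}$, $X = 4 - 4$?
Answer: $0$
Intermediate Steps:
$X = 0$
$H{\left(Q \right)} = \frac{Q}{6}$ ($H{\left(Q \right)} = Q \frac{1}{6} = \frac{Q}{6}$)
$Y{\left(u \right)} = 0$ ($Y{\left(u \right)} = \frac{0}{u} = 0$)
$Y^{3}{\left(H{\left(6 \right)} \right)} = 0^{3} = 0$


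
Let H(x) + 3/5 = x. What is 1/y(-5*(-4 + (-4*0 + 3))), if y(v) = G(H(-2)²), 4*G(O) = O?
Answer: 100/169 ≈ 0.59172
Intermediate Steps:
H(x) = -⅗ + x
G(O) = O/4
y(v) = 169/100 (y(v) = (-⅗ - 2)²/4 = (-13/5)²/4 = (¼)*(169/25) = 169/100)
1/y(-5*(-4 + (-4*0 + 3))) = 1/(169/100) = 100/169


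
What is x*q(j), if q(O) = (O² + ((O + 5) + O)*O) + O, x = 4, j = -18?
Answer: 3456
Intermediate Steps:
q(O) = O + O² + O*(5 + 2*O) (q(O) = (O² + ((5 + O) + O)*O) + O = (O² + (5 + 2*O)*O) + O = (O² + O*(5 + 2*O)) + O = O + O² + O*(5 + 2*O))
x*q(j) = 4*(3*(-18)*(2 - 18)) = 4*(3*(-18)*(-16)) = 4*864 = 3456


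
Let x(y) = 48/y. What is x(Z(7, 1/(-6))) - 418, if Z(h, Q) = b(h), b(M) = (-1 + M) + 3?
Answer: -1238/3 ≈ -412.67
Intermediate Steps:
b(M) = 2 + M
Z(h, Q) = 2 + h
x(Z(7, 1/(-6))) - 418 = 48/(2 + 7) - 418 = 48/9 - 418 = 48*(⅑) - 418 = 16/3 - 418 = -1238/3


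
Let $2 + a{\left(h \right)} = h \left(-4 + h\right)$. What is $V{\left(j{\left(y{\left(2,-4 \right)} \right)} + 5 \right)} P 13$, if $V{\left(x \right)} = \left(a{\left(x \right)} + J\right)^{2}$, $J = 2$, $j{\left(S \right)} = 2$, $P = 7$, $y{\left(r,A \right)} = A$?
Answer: $40131$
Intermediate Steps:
$a{\left(h \right)} = -2 + h \left(-4 + h\right)$
$V{\left(x \right)} = \left(x^{2} - 4 x\right)^{2}$ ($V{\left(x \right)} = \left(\left(-2 + x^{2} - 4 x\right) + 2\right)^{2} = \left(x^{2} - 4 x\right)^{2}$)
$V{\left(j{\left(y{\left(2,-4 \right)} \right)} + 5 \right)} P 13 = \left(2 + 5\right)^{2} \left(4 - \left(2 + 5\right)\right)^{2} \cdot 7 \cdot 13 = 7^{2} \left(4 - 7\right)^{2} \cdot 91 = 49 \left(4 - 7\right)^{2} \cdot 91 = 49 \left(-3\right)^{2} \cdot 91 = 49 \cdot 9 \cdot 91 = 441 \cdot 91 = 40131$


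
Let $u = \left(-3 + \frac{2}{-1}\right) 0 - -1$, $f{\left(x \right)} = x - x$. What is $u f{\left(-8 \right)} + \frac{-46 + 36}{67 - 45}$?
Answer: $- \frac{5}{11} \approx -0.45455$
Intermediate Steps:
$f{\left(x \right)} = 0$
$u = 1$ ($u = \left(-3 + 2 \left(-1\right)\right) 0 + 1 = \left(-3 - 2\right) 0 + 1 = \left(-5\right) 0 + 1 = 0 + 1 = 1$)
$u f{\left(-8 \right)} + \frac{-46 + 36}{67 - 45} = 1 \cdot 0 + \frac{-46 + 36}{67 - 45} = 0 - \frac{10}{22} = 0 - \frac{5}{11} = - \frac{5}{11}$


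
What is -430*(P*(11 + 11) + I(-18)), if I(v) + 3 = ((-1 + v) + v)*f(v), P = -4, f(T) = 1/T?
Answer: 344215/9 ≈ 38246.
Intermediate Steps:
I(v) = -3 + (-1 + 2*v)/v (I(v) = -3 + ((-1 + v) + v)/v = -3 + (-1 + 2*v)/v)
-430*(P*(11 + 11) + I(-18)) = -430*(-4*(11 + 11) + (-1 - 1*(-18))/(-18)) = -430*(-4*22 - (-1 + 18)/18) = -430*(-88 - 1/18*17) = -430*(-88 - 17/18) = -430*(-1601/18) = 344215/9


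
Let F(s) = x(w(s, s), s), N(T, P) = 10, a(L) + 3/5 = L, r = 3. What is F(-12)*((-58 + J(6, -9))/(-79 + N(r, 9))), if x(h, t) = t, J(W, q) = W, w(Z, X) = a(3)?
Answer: -208/23 ≈ -9.0435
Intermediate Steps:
a(L) = -⅗ + L
w(Z, X) = 12/5 (w(Z, X) = -⅗ + 3 = 12/5)
F(s) = s
F(-12)*((-58 + J(6, -9))/(-79 + N(r, 9))) = -12*(-58 + 6)/(-79 + 10) = -(-624)/(-69) = -(-624)*(-1)/69 = -12*52/69 = -208/23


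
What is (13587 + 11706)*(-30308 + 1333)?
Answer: -732864675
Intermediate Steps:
(13587 + 11706)*(-30308 + 1333) = 25293*(-28975) = -732864675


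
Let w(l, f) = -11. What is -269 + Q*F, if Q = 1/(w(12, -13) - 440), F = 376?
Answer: -121695/451 ≈ -269.83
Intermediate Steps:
Q = -1/451 (Q = 1/(-11 - 440) = 1/(-451) = -1/451 ≈ -0.0022173)
-269 + Q*F = -269 - 1/451*376 = -269 - 376/451 = -121695/451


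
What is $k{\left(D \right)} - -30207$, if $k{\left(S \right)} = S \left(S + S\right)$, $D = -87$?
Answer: $45345$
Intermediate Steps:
$k{\left(S \right)} = 2 S^{2}$ ($k{\left(S \right)} = S 2 S = 2 S^{2}$)
$k{\left(D \right)} - -30207 = 2 \left(-87\right)^{2} - -30207 = 2 \cdot 7569 + 30207 = 15138 + 30207 = 45345$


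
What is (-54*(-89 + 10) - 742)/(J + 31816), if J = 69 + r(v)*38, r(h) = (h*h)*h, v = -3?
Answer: 3524/30859 ≈ 0.11420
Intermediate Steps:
r(h) = h**3 (r(h) = h**2*h = h**3)
J = -957 (J = 69 + (-3)**3*38 = 69 - 27*38 = 69 - 1026 = -957)
(-54*(-89 + 10) - 742)/(J + 31816) = (-54*(-89 + 10) - 742)/(-957 + 31816) = (-54*(-79) - 742)/30859 = (4266 - 742)*(1/30859) = 3524*(1/30859) = 3524/30859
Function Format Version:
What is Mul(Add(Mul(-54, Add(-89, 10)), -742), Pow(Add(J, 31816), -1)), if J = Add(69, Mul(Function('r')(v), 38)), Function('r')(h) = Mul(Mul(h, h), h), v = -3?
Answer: Rational(3524, 30859) ≈ 0.11420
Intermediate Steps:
Function('r')(h) = Pow(h, 3) (Function('r')(h) = Mul(Pow(h, 2), h) = Pow(h, 3))
J = -957 (J = Add(69, Mul(Pow(-3, 3), 38)) = Add(69, Mul(-27, 38)) = Add(69, -1026) = -957)
Mul(Add(Mul(-54, Add(-89, 10)), -742), Pow(Add(J, 31816), -1)) = Mul(Add(Mul(-54, Add(-89, 10)), -742), Pow(Add(-957, 31816), -1)) = Mul(Add(Mul(-54, -79), -742), Pow(30859, -1)) = Mul(Add(4266, -742), Rational(1, 30859)) = Mul(3524, Rational(1, 30859)) = Rational(3524, 30859)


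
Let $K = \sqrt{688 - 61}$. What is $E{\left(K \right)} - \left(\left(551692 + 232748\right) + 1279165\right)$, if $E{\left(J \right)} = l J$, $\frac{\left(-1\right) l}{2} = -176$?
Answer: $-2063605 + 352 \sqrt{627} \approx -2.0548 \cdot 10^{6}$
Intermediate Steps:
$l = 352$ ($l = \left(-2\right) \left(-176\right) = 352$)
$K = \sqrt{627} \approx 25.04$
$E{\left(J \right)} = 352 J$
$E{\left(K \right)} - \left(\left(551692 + 232748\right) + 1279165\right) = 352 \sqrt{627} - \left(\left(551692 + 232748\right) + 1279165\right) = 352 \sqrt{627} - \left(784440 + 1279165\right) = 352 \sqrt{627} - 2063605 = -2063605 + 352 \sqrt{627}$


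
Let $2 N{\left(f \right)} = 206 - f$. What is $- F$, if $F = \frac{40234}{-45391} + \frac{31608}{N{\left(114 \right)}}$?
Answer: $- \frac{716433982}{1043993} \approx -686.24$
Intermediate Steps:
$N{\left(f \right)} = 103 - \frac{f}{2}$ ($N{\left(f \right)} = \frac{206 - f}{2} = 103 - \frac{f}{2}$)
$F = \frac{716433982}{1043993}$ ($F = \frac{40234}{-45391} + \frac{31608}{103 - 57} = 40234 \left(- \frac{1}{45391}\right) + \frac{31608}{103 - 57} = - \frac{40234}{45391} + \frac{31608}{46} = - \frac{40234}{45391} + 31608 \cdot \frac{1}{46} = - \frac{40234}{45391} + \frac{15804}{23} = \frac{716433982}{1043993} \approx 686.24$)
$- F = \left(-1\right) \frac{716433982}{1043993} = - \frac{716433982}{1043993}$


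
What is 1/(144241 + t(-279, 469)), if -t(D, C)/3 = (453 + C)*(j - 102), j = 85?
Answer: 1/191263 ≈ 5.2284e-6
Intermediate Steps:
t(D, C) = 23103 + 51*C (t(D, C) = -3*(453 + C)*(85 - 102) = -3*(453 + C)*(-17) = -3*(-7701 - 17*C) = 23103 + 51*C)
1/(144241 + t(-279, 469)) = 1/(144241 + (23103 + 51*469)) = 1/(144241 + (23103 + 23919)) = 1/(144241 + 47022) = 1/191263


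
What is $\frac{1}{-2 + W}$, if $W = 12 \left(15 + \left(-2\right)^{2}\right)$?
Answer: $\frac{1}{226} \approx 0.0044248$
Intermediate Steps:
$W = 228$ ($W = 12 \left(15 + 4\right) = 12 \cdot 19 = 228$)
$\frac{1}{-2 + W} = \frac{1}{-2 + 228} = \frac{1}{226}$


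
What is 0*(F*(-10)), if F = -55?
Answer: 0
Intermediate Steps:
0*(F*(-10)) = 0*(-55*(-10)) = 0*550 = 0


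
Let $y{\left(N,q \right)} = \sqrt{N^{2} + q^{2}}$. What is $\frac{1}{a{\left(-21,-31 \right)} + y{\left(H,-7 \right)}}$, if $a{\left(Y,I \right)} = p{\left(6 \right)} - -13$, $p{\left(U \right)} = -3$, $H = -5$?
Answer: $\frac{5}{13} - \frac{\sqrt{74}}{26} \approx 0.053757$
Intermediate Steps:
$a{\left(Y,I \right)} = 10$ ($a{\left(Y,I \right)} = -3 - -13 = -3 + 13 = 10$)
$\frac{1}{a{\left(-21,-31 \right)} + y{\left(H,-7 \right)}} = \frac{1}{10 + \sqrt{\left(-5\right)^{2} + \left(-7\right)^{2}}} = \frac{1}{10 + \sqrt{25 + 49}} = \frac{1}{10 + \sqrt{74}}$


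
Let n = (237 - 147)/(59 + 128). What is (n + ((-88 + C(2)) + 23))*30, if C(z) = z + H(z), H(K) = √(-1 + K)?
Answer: -345120/187 ≈ -1845.6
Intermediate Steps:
n = 90/187 ≈ 0.48128
C(z) = z + √(-1 + z)
(n + ((-88 + C(2)) + 23))*30 = (90/187 + ((-88 + (2 + √(-1 + 2))) + 23))*30 = (90/187 + ((-88 + (2 + √1)) + 23))*30 = (90/187 + ((-88 + (2 + 1)) + 23))*30 = (90/187 + ((-88 + 3) + 23))*30 = (90/187 + (-85 + 23))*30 = (90/187 - 62)*30 = -11504/187*30 = -345120/187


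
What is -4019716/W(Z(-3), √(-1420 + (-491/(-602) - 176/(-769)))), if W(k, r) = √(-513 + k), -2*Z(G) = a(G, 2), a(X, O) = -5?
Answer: 4019716*I*√2042/1021 ≈ 1.7791e+5*I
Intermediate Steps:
Z(G) = 5/2 (Z(G) = -½*(-5) = 5/2)
-4019716/W(Z(-3), √(-1420 + (-491/(-602) - 176/(-769)))) = -4019716/√(-513 + 5/2) = -4019716*(-I*√2042/1021) = -(-4019716)*I*√2042/1021 = 4019716*I*√2042/1021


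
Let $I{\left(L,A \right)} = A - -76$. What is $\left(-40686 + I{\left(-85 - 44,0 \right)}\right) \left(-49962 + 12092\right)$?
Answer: $1537900700$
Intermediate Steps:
$I{\left(L,A \right)} = 76 + A$ ($I{\left(L,A \right)} = A + 76 = 76 + A$)
$\left(-40686 + I{\left(-85 - 44,0 \right)}\right) \left(-49962 + 12092\right) = \left(-40686 + \left(76 + 0\right)\right) \left(-49962 + 12092\right) = \left(-40686 + 76\right) \left(-37870\right) = \left(-40610\right) \left(-37870\right) = 1537900700$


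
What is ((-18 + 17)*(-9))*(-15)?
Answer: -135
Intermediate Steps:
((-18 + 17)*(-9))*(-15) = -1*(-9)*(-15) = 9*(-15) = -135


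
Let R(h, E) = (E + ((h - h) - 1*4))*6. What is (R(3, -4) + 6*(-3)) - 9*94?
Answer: -912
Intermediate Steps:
R(h, E) = -24 + 6*E (R(h, E) = (E + (0 - 4))*6 = (E - 4)*6 = (-4 + E)*6 = -24 + 6*E)
(R(3, -4) + 6*(-3)) - 9*94 = ((-24 + 6*(-4)) + 6*(-3)) - 9*94 = ((-24 - 24) - 18) - 846 = (-48 - 18) - 846 = -66 - 846 = -912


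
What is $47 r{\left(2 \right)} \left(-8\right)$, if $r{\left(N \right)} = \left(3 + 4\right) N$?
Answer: $-5264$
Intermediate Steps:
$r{\left(N \right)} = 7 N$
$47 r{\left(2 \right)} \left(-8\right) = 47 \cdot 7 \cdot 2 \left(-8\right) = 47 \cdot 14 \left(-8\right) = 658 \left(-8\right) = -5264$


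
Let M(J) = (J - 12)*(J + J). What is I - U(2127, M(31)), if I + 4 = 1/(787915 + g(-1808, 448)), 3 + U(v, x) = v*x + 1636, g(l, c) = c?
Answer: -1976617613208/788363 ≈ -2.5072e+6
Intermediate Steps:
M(J) = 2*J*(-12 + J) (M(J) = (-12 + J)*(2*J) = 2*J*(-12 + J))
U(v, x) = 1633 + v*x (U(v, x) = -3 + (v*x + 1636) = -3 + (1636 + v*x) = 1633 + v*x)
I = -3153451/788363 (I = -4 + 1/(787915 + 448) = -4 + 1/788363 = -3153451/788363 ≈ -4.0000)
I - U(2127, M(31)) = -3153451/788363 - (1633 + 2127*(2*31*(-12 + 31))) = -3153451/788363 - (1633 + 2127*(2*31*19)) = -3153451/788363 - (1633 + 2127*1178) = -3153451/788363 - (1633 + 2505606) = -3153451/788363 - 1*2507239 = -3153451/788363 - 2507239 = -1976617613208/788363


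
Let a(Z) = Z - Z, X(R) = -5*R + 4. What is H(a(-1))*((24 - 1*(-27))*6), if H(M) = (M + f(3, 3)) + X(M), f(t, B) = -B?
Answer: 306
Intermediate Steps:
X(R) = 4 - 5*R
a(Z) = 0
H(M) = 1 - 4*M (H(M) = (M - 1*3) + (4 - 5*M) = (M - 3) + (4 - 5*M) = (-3 + M) + (4 - 5*M) = 1 - 4*M)
H(a(-1))*((24 - 1*(-27))*6) = (1 - 4*0)*((24 - 1*(-27))*6) = (1 + 0)*((24 + 27)*6) = 1*(51*6) = 1*306 = 306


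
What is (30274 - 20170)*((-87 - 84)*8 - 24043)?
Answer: -256752744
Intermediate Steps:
(30274 - 20170)*((-87 - 84)*8 - 24043) = 10104*(-171*8 - 24043) = 10104*(-1368 - 24043) = 10104*(-25411) = -256752744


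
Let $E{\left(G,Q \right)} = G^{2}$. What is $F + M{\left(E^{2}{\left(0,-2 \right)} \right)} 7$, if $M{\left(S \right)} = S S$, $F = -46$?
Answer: $-46$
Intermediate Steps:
$M{\left(S \right)} = S^{2}$
$F + M{\left(E^{2}{\left(0,-2 \right)} \right)} 7 = -46 + \left(\left(0^{2}\right)^{2}\right)^{2} \cdot 7 = -46 + \left(0^{2}\right)^{2} \cdot 7 = -46 + 0^{2} \cdot 7 = -46 + 0 \cdot 7 = -46 + 0 = -46$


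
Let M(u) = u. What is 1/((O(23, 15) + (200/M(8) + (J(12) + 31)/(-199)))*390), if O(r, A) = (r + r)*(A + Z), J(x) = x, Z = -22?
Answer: -199/23066940 ≈ -8.6271e-6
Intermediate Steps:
O(r, A) = 2*r*(-22 + A) (O(r, A) = (r + r)*(A - 22) = (2*r)*(-22 + A) = 2*r*(-22 + A))
1/((O(23, 15) + (200/M(8) + (J(12) + 31)/(-199)))*390) = 1/((2*23*(-22 + 15) + (200/8 + (12 + 31)/(-199)))*390) = 1/((2*23*(-7) + (200*(⅛) + 43*(-1/199)))*390) = 1/((-322 + (25 - 43/199))*390) = 1/((-322 + 4932/199)*390) = 1/(-59146/199*390) = 1/(-23066940/199) = -199/23066940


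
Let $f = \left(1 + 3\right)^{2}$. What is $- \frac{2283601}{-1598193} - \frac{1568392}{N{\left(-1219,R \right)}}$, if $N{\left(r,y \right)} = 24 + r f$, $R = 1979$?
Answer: $\frac{318884707892}{3891599955} \approx 81.942$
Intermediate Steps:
$f = 16$ ($f = 4^{2} = 16$)
$N{\left(r,y \right)} = 24 + 16 r$ ($N{\left(r,y \right)} = 24 + r 16 = 24 + 16 r$)
$- \frac{2283601}{-1598193} - \frac{1568392}{N{\left(-1219,R \right)}} = - \frac{2283601}{-1598193} - \frac{1568392}{24 + 16 \left(-1219\right)} = \left(-2283601\right) \left(- \frac{1}{1598193}\right) - \frac{1568392}{24 - 19504} = \frac{2283601}{1598193} - \frac{1568392}{-19480} = \frac{2283601}{1598193} - - \frac{196049}{2435} = \frac{2283601}{1598193} + \frac{196049}{2435} = \frac{318884707892}{3891599955}$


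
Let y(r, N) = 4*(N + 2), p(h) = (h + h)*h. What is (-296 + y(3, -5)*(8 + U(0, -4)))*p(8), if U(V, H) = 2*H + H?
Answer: -31744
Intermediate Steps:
p(h) = 2*h² (p(h) = (2*h)*h = 2*h²)
y(r, N) = 8 + 4*N (y(r, N) = 4*(2 + N) = 8 + 4*N)
U(V, H) = 3*H
(-296 + y(3, -5)*(8 + U(0, -4)))*p(8) = (-296 + (8 + 4*(-5))*(8 + 3*(-4)))*(2*8²) = (-296 + (8 - 20)*(8 - 12))*(2*64) = (-296 - 12*(-4))*128 = (-296 + 48)*128 = -248*128 = -31744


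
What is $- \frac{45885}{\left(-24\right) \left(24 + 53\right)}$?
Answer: $\frac{2185}{88} \approx 24.83$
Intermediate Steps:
$- \frac{45885}{\left(-24\right) \left(24 + 53\right)} = - \frac{45885}{\left(-24\right) 77} = - \frac{45885}{-1848} = \left(-45885\right) \left(- \frac{1}{1848}\right) = \frac{2185}{88}$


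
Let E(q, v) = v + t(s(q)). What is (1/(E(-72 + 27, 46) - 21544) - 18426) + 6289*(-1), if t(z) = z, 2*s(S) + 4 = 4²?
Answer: -531174781/21492 ≈ -24715.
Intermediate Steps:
s(S) = 6 (s(S) = -2 + (½)*4² = -2 + (½)*16 = -2 + 8 = 6)
E(q, v) = 6 + v (E(q, v) = v + 6 = 6 + v)
(1/(E(-72 + 27, 46) - 21544) - 18426) + 6289*(-1) = (1/((6 + 46) - 21544) - 18426) + 6289*(-1) = (1/(52 - 21544) - 18426) - 6289 = (1/(-21492) - 18426) - 6289 = (-1/21492 - 18426) - 6289 = -396011593/21492 - 6289 = -531174781/21492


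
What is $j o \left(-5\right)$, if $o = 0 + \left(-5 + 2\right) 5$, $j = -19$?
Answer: $-1425$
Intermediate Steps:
$o = -15$ ($o = 0 - 15 = -15$)
$j o \left(-5\right) = \left(-19\right) \left(-15\right) \left(-5\right) = 285 \left(-5\right) = -1425$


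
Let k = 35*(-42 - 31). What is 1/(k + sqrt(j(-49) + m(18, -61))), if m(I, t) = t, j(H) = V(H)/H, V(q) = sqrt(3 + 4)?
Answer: -1/(2555 - I*sqrt(61 + sqrt(7)/49)) ≈ -0.00039139 - 1.1969e-6*I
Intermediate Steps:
V(q) = sqrt(7)
j(H) = sqrt(7)/H
k = -2555 (k = 35*(-73) = -2555)
1/(k + sqrt(j(-49) + m(18, -61))) = 1/(-2555 + sqrt(sqrt(7)/(-49) - 61)) = 1/(-2555 + sqrt(sqrt(7)*(-1/49) - 61)) = 1/(-2555 + sqrt(-sqrt(7)/49 - 61)) = 1/(-2555 + sqrt(-61 - sqrt(7)/49))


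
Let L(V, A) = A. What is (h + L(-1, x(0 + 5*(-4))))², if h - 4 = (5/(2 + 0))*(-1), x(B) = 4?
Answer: 121/4 ≈ 30.250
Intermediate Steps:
h = 3/2 (h = 4 + (5/(2 + 0))*(-1) = 4 + (5/2)*(-1) = 4 - 5/2 = 3/2 ≈ 1.5000)
(h + L(-1, x(0 + 5*(-4))))² = (3/2 + 4)² = (11/2)² = 121/4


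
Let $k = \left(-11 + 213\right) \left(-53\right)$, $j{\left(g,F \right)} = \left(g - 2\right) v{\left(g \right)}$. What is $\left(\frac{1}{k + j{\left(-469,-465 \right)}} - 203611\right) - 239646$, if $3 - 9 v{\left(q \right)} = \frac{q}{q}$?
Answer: $- \frac{14375711027}{32432} \approx -4.4326 \cdot 10^{5}$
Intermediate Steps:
$v{\left(q \right)} = \frac{2}{9}$ ($v{\left(q \right)} = \frac{1}{3} - \frac{q \frac{1}{q}}{9} = \frac{1}{3} - \frac{1}{9} = \frac{2}{9}$)
$j{\left(g,F \right)} = - \frac{4}{9} + \frac{2 g}{9}$ ($j{\left(g,F \right)} = \left(g - 2\right) \frac{2}{9} = \left(-2 + g\right) \frac{2}{9} = - \frac{4}{9} + \frac{2 g}{9}$)
$k = -10706$ ($k = 202 \left(-53\right) = -10706$)
$\left(\frac{1}{k + j{\left(-469,-465 \right)}} - 203611\right) - 239646 = \left(\frac{1}{-10706 + \left(- \frac{4}{9} + \frac{2}{9} \left(-469\right)\right)} - 203611\right) - 239646 = \left(\frac{1}{-10706 - \frac{314}{3}} - 203611\right) - 239646 = \left(\frac{1}{- \frac{32432}{3}} - 203611\right) - 239646 = \left(- \frac{3}{32432} - 203611\right) - 239646 = - \frac{6603511955}{32432} - 239646 = - \frac{14375711027}{32432}$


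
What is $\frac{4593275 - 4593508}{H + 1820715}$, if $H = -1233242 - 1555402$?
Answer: $\frac{233}{967929} \approx 0.00024072$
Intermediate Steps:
$H = -2788644$
$\frac{4593275 - 4593508}{H + 1820715} = \frac{4593275 - 4593508}{-2788644 + 1820715} = - \frac{233}{-967929} = \left(-233\right) \left(- \frac{1}{967929}\right) = \frac{233}{967929}$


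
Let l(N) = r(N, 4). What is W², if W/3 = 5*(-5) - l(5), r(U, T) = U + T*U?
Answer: 22500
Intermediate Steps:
l(N) = 5*N (l(N) = N*(1 + 4) = N*5 = 5*N)
W = -150 (W = 3*(5*(-5) - 5*5) = 3*(-25 - 1*25) = 3*(-25 - 25) = 3*(-50) = -150)
W² = (-150)² = 22500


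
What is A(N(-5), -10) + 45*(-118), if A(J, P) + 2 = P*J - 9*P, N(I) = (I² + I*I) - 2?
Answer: -5702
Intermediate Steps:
N(I) = -2 + 2*I² (N(I) = (I² + I²) - 2 = 2*I² - 2 = -2 + 2*I²)
A(J, P) = -2 - 9*P + J*P (A(J, P) = -2 + (P*J - 9*P) = -2 + (J*P - 9*P) = -2 + (-9*P + J*P) = -2 - 9*P + J*P)
A(N(-5), -10) + 45*(-118) = (-2 - 9*(-10) + (-2 + 2*(-5)²)*(-10)) + 45*(-118) = (-2 + 90 + (-2 + 2*25)*(-10)) - 5310 = (-2 + 90 + (-2 + 50)*(-10)) - 5310 = (-2 + 90 + 48*(-10)) - 5310 = (-2 + 90 - 480) - 5310 = -392 - 5310 = -5702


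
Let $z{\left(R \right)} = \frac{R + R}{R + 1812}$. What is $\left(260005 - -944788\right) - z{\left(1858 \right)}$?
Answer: $\frac{2210793297}{1835} \approx 1.2048 \cdot 10^{6}$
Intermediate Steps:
$z{\left(R \right)} = \frac{2 R}{1812 + R}$
$\left(260005 - -944788\right) - z{\left(1858 \right)} = \left(260005 - -944788\right) - 2 \cdot 1858 \frac{1}{1812 + 1858} = \left(260005 + 944788\right) - 2 \cdot 1858 \cdot \frac{1}{3670} = 1204793 - 2 \cdot 1858 \cdot \frac{1}{3670} = 1204793 - \frac{1858}{1835} = \frac{2210793297}{1835}$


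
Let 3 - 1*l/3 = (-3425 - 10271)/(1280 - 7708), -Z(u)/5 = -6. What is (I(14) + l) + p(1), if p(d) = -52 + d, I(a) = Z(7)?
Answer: -29556/1607 ≈ -18.392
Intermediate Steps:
Z(u) = 30 (Z(u) = -5*(-6) = 30)
I(a) = 30
l = 4191/1607 (l = 9 - 3*(-3425 - 10271)/(1280 - 7708) = 9 - (-41088)/(-6428) = 9 - (-41088)*(-1)/6428 = 9 - 3*3424/1607 = 9 - 10272/1607 = 4191/1607 ≈ 2.6080)
(I(14) + l) + p(1) = (30 + 4191/1607) + (-52 + 1) = 52401/1607 - 51 = -29556/1607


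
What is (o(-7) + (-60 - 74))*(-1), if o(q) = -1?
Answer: 135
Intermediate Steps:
(o(-7) + (-60 - 74))*(-1) = (-1 + (-60 - 74))*(-1) = (-1 - 134)*(-1) = -135*(-1) = 135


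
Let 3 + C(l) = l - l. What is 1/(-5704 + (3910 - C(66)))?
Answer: -1/1791 ≈ -0.00055835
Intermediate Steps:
C(l) = -3 (C(l) = -3 + (l - l) = -3 + 0 = -3)
1/(-5704 + (3910 - C(66))) = 1/(-5704 + (3910 - 1*(-3))) = 1/(-5704 + (3910 + 3)) = 1/(-5704 + 3913) = 1/(-1791) = -1/1791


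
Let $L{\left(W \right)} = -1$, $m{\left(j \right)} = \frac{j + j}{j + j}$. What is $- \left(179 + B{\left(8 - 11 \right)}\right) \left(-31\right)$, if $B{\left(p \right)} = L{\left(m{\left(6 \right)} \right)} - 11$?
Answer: $5177$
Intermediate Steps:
$m{\left(j \right)} = 1$ ($m{\left(j \right)} = \frac{2 j}{2 j} = 2 j \frac{1}{2 j} = 1$)
$B{\left(p \right)} = -12$ ($B{\left(p \right)} = -1 - 11 = -12$)
$- \left(179 + B{\left(8 - 11 \right)}\right) \left(-31\right) = - \left(179 - 12\right) \left(-31\right) = - 167 \left(-31\right) = \left(-1\right) \left(-5177\right) = 5177$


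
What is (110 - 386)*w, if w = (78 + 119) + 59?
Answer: -70656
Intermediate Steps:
w = 256 (w = 197 + 59 = 256)
(110 - 386)*w = (110 - 386)*256 = -276*256 = -70656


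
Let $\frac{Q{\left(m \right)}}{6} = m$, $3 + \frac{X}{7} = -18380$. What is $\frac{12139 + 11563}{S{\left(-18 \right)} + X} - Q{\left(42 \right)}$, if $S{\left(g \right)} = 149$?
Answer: $- \frac{16206883}{64266} \approx -252.18$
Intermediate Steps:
$X = -128681$ ($X = -21 + 7 \left(-18380\right) = -21 - 128660 = -128681$)
$Q{\left(m \right)} = 6 m$
$\frac{12139 + 11563}{S{\left(-18 \right)} + X} - Q{\left(42 \right)} = \frac{12139 + 11563}{149 - 128681} - 6 \cdot 42 = \frac{23702}{-128532} - 252 = 23702 \left(- \frac{1}{128532}\right) - 252 = - \frac{11851}{64266} - 252 = - \frac{16206883}{64266}$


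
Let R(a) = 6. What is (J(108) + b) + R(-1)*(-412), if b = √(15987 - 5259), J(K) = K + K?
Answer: -2256 + 6*√298 ≈ -2152.4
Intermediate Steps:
J(K) = 2*K
b = 6*√298 (b = √10728 = 6*√298 ≈ 103.58)
(J(108) + b) + R(-1)*(-412) = (2*108 + 6*√298) + 6*(-412) = (216 + 6*√298) - 2472 = -2256 + 6*√298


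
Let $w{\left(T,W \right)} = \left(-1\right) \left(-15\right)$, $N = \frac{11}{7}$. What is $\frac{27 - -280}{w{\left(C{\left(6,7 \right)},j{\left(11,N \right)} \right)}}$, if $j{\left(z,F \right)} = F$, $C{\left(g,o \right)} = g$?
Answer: $\frac{307}{15} \approx 20.467$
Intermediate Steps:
$N = \frac{11}{7}$ ($N = 11 \cdot \frac{1}{7} = \frac{11}{7} \approx 1.5714$)
$w{\left(T,W \right)} = 15$
$\frac{27 - -280}{w{\left(C{\left(6,7 \right)},j{\left(11,N \right)} \right)}} = \frac{27 - -280}{15} = \left(27 + 280\right) \frac{1}{15} = 307 \cdot \frac{1}{15} = \frac{307}{15}$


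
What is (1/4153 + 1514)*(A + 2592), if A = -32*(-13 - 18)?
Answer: 22534912512/4153 ≈ 5.4262e+6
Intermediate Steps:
A = 992 (A = -32*(-31) = 992)
(1/4153 + 1514)*(A + 2592) = (1/4153 + 1514)*(992 + 2592) = (1/4153 + 1514)*3584 = (6287643/4153)*3584 = 22534912512/4153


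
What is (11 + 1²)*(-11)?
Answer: -132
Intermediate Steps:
(11 + 1²)*(-11) = (11 + 1)*(-11) = 12*(-11) = -132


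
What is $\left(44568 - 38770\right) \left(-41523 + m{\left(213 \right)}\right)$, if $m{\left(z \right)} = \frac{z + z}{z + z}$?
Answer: $-240744556$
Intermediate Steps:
$m{\left(z \right)} = 1$ ($m{\left(z \right)} = \frac{2 z}{2 z} = 2 z \frac{1}{2 z} = 1$)
$\left(44568 - 38770\right) \left(-41523 + m{\left(213 \right)}\right) = \left(44568 - 38770\right) \left(-41523 + 1\right) = 5798 \left(-41522\right) = -240744556$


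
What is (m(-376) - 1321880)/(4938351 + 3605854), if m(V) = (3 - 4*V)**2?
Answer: 949169/8544205 ≈ 0.11109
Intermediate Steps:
(m(-376) - 1321880)/(4938351 + 3605854) = ((-3 + 4*(-376))**2 - 1321880)/(4938351 + 3605854) = ((-3 - 1504)**2 - 1321880)/8544205 = ((-1507)**2 - 1321880)*(1/8544205) = (2271049 - 1321880)*(1/8544205) = 949169*(1/8544205) = 949169/8544205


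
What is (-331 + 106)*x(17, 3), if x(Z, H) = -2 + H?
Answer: -225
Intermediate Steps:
(-331 + 106)*x(17, 3) = (-331 + 106)*(-2 + 3) = -225*1 = -225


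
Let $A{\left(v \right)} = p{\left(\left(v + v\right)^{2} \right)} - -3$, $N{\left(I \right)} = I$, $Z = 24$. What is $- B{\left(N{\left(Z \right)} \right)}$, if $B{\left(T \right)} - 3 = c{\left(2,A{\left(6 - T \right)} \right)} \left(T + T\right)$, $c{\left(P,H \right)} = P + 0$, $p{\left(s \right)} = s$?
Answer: $-99$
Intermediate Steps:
$A{\left(v \right)} = 3 + 4 v^{2}$ ($A{\left(v \right)} = \left(v + v\right)^{2} - -3 = \left(2 v\right)^{2} + 3 = 4 v^{2} + 3 = 3 + 4 v^{2}$)
$c{\left(P,H \right)} = P$
$B{\left(T \right)} = 3 + 4 T$ ($B{\left(T \right)} = 3 + 2 \left(T + T\right) = 3 + 2 \cdot 2 T = 3 + 4 T$)
$- B{\left(N{\left(Z \right)} \right)} = - (3 + 4 \cdot 24) = - (3 + 96) = \left(-1\right) 99 = -99$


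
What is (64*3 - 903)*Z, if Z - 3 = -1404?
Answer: 996111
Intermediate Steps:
Z = -1401 (Z = 3 - 1404 = -1401)
(64*3 - 903)*Z = (64*3 - 903)*(-1401) = (192 - 903)*(-1401) = -711*(-1401) = 996111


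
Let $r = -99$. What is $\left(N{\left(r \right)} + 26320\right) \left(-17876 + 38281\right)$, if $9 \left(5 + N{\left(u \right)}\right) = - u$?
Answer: $537182030$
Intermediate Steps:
$N{\left(u \right)} = -5 - \frac{u}{9}$ ($N{\left(u \right)} = -5 + \frac{\left(-1\right) u}{9} = -5 - \frac{u}{9}$)
$\left(N{\left(r \right)} + 26320\right) \left(-17876 + 38281\right) = \left(\left(-5 - -11\right) + 26320\right) \left(-17876 + 38281\right) = \left(\left(-5 + 11\right) + 26320\right) 20405 = \left(6 + 26320\right) 20405 = 26326 \cdot 20405 = 537182030$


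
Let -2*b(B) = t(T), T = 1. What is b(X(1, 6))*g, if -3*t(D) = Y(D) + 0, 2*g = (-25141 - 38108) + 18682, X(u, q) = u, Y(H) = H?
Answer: -44567/12 ≈ -3713.9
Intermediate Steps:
g = -44567/2 (g = ((-25141 - 38108) + 18682)/2 = (-63249 + 18682)/2 = (½)*(-44567) = -44567/2 ≈ -22284.)
t(D) = -D/3 (t(D) = -(D + 0)/3 = -D/3)
b(B) = ⅙ (b(B) = -(-1)/6 = -½*(-⅓) = ⅙)
b(X(1, 6))*g = (⅙)*(-44567/2) = -44567/12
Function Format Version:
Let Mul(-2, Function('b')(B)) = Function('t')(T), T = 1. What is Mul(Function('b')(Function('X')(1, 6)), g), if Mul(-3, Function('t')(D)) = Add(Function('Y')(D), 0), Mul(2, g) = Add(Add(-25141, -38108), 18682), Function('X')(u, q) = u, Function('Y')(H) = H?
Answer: Rational(-44567, 12) ≈ -3713.9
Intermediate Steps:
g = Rational(-44567, 2) (g = Mul(Rational(1, 2), Add(Add(-25141, -38108), 18682)) = Mul(Rational(1, 2), Add(-63249, 18682)) = Mul(Rational(1, 2), -44567) = Rational(-44567, 2) ≈ -22284.)
Function('t')(D) = Mul(Rational(-1, 3), D) (Function('t')(D) = Mul(Rational(-1, 3), Add(D, 0)) = Mul(Rational(-1, 3), D))
Function('b')(B) = Rational(1, 6) (Function('b')(B) = Mul(Rational(-1, 2), Mul(Rational(-1, 3), 1)) = Mul(Rational(-1, 2), Rational(-1, 3)) = Rational(1, 6))
Mul(Function('b')(Function('X')(1, 6)), g) = Mul(Rational(1, 6), Rational(-44567, 2)) = Rational(-44567, 12)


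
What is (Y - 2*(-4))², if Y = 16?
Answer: 576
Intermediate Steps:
(Y - 2*(-4))² = (16 - 2*(-4))² = (16 + 8)² = 24² = 576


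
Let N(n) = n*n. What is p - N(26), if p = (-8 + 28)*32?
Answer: -36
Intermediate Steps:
N(n) = n**2
p = 640 (p = 20*32 = 640)
p - N(26) = 640 - 1*26**2 = 640 - 1*676 = 640 - 676 = -36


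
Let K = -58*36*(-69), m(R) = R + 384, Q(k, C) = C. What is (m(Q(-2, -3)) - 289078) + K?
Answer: -144625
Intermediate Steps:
m(R) = 384 + R
K = 144072 (K = -2088*(-69) = 144072)
(m(Q(-2, -3)) - 289078) + K = ((384 - 3) - 289078) + 144072 = (381 - 289078) + 144072 = -288697 + 144072 = -144625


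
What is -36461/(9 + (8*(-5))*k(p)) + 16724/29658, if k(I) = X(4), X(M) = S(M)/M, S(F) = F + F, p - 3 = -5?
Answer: 541273871/1052859 ≈ 514.10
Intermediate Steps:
p = -2 (p = 3 - 5 = -2)
S(F) = 2*F
X(M) = 2 (X(M) = (2*M)/M = 2)
k(I) = 2
-36461/(9 + (8*(-5))*k(p)) + 16724/29658 = -36461/(9 + (8*(-5))*2) + 16724/29658 = -36461/(9 - 40*2) + 16724*(1/29658) = -36461/(9 - 80) + 8362/14829 = -36461/(-71) + 8362/14829 = -36461*(-1/71) + 8362/14829 = 36461/71 + 8362/14829 = 541273871/1052859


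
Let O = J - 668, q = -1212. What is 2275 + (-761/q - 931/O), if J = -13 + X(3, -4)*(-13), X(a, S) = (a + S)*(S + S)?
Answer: 2166206257/951420 ≈ 2276.8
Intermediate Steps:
X(a, S) = 2*S*(S + a) (X(a, S) = (S + a)*(2*S) = 2*S*(S + a))
J = -117 (J = -13 + (2*(-4)*(-4 + 3))*(-13) = -13 + (2*(-4)*(-1))*(-13) = -13 + 8*(-13) = -13 - 104 = -117)
O = -785 (O = -117 - 668 = -785)
2275 + (-761/q - 931/O) = 2275 + (-761/(-1212) - 931/(-785)) = 2275 + (-761*(-1/1212) - 931*(-1/785)) = 2275 + (761/1212 + 931/785) = 2275 + 1725757/951420 = 2166206257/951420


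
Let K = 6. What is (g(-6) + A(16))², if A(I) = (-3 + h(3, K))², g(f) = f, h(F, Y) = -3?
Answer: 900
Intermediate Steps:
A(I) = 36 (A(I) = (-3 - 3)² = (-6)² = 36)
(g(-6) + A(16))² = (-6 + 36)² = 30² = 900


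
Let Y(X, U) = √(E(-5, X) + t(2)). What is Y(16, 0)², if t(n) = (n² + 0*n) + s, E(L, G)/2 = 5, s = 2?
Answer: 16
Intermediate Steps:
E(L, G) = 10 (E(L, G) = 2*5 = 10)
t(n) = 2 + n² (t(n) = (n² + 0*n) + 2 = (n² + 0) + 2 = n² + 2 = 2 + n²)
Y(X, U) = 4 (Y(X, U) = √(10 + (2 + 2²)) = √(10 + (2 + 4)) = √(10 + 6) = √16 = 4)
Y(16, 0)² = 4² = 16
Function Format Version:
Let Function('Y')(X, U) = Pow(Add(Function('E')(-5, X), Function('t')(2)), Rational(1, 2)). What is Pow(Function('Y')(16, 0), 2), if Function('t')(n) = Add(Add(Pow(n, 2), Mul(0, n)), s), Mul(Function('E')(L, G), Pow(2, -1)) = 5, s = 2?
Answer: 16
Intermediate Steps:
Function('E')(L, G) = 10 (Function('E')(L, G) = Mul(2, 5) = 10)
Function('t')(n) = Add(2, Pow(n, 2)) (Function('t')(n) = Add(Add(Pow(n, 2), Mul(0, n)), 2) = Add(Add(Pow(n, 2), 0), 2) = Add(Pow(n, 2), 2) = Add(2, Pow(n, 2)))
Function('Y')(X, U) = 4 (Function('Y')(X, U) = Pow(Add(10, Add(2, Pow(2, 2))), Rational(1, 2)) = Pow(Add(10, Add(2, 4)), Rational(1, 2)) = Pow(Add(10, 6), Rational(1, 2)) = Pow(16, Rational(1, 2)) = 4)
Pow(Function('Y')(16, 0), 2) = Pow(4, 2) = 16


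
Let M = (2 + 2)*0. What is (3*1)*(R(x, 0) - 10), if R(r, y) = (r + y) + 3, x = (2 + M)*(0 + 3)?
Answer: -3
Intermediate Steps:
M = 0 (M = 4*0 = 0)
x = 6 (x = (2 + 0)*(0 + 3) = 2*3 = 6)
R(r, y) = 3 + r + y
(3*1)*(R(x, 0) - 10) = (3*1)*((3 + 6 + 0) - 10) = 3*(9 - 10) = 3*(-1) = -3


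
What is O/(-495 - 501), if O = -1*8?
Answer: 2/249 ≈ 0.0080321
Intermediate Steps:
O = -8
O/(-495 - 501) = -8/(-495 - 501) = -8/(-996) = -1/996*(-8) = 2/249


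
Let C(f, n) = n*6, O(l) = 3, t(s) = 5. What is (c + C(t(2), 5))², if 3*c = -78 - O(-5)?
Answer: 9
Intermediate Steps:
C(f, n) = 6*n
c = -27 (c = (-78 - 1*3)/3 = (-78 - 3)/3 = (⅓)*(-81) = -27)
(c + C(t(2), 5))² = (-27 + 6*5)² = (-27 + 30)² = 3² = 9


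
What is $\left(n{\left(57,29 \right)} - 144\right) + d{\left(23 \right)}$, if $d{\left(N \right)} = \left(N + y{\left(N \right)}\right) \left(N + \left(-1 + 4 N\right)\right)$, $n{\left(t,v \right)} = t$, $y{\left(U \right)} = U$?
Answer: $5157$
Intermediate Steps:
$d{\left(N \right)} = 2 N \left(-1 + 5 N\right)$ ($d{\left(N \right)} = \left(N + N\right) \left(N + \left(-1 + 4 N\right)\right) = 2 N \left(-1 + 5 N\right)$)
$\left(n{\left(57,29 \right)} - 144\right) + d{\left(23 \right)} = \left(57 - 144\right) + 2 \cdot 23 \left(-1 + 5 \cdot 23\right) = \left(57 - 144\right) + 2 \cdot 23 \left(-1 + 115\right) = -87 + 2 \cdot 23 \cdot 114 = -87 + 5244 = 5157$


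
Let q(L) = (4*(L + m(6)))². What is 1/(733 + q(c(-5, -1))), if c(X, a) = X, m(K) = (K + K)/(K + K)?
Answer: 1/989 ≈ 0.0010111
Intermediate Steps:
m(K) = 1 (m(K) = (2*K)/((2*K)) = (2*K)*(1/(2*K)) = 1)
q(L) = (4 + 4*L)² (q(L) = (4*(L + 1))² = (4*(1 + L))² = (4 + 4*L)²)
1/(733 + q(c(-5, -1))) = 1/(733 + 16*(1 - 5)²) = 1/(733 + 16*(-4)²) = 1/(733 + 16*16) = 1/(733 + 256) = 1/989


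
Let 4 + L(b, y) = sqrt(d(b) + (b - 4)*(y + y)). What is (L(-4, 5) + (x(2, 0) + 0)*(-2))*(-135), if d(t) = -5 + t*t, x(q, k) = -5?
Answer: -810 - 135*I*sqrt(69) ≈ -810.0 - 1121.4*I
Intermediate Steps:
d(t) = -5 + t**2
L(b, y) = -4 + sqrt(-5 + b**2 + 2*y*(-4 + b)) (L(b, y) = -4 + sqrt((-5 + b**2) + (b - 4)*(y + y)) = -4 + sqrt((-5 + b**2) + (-4 + b)*(2*y)) = -4 + sqrt((-5 + b**2) + 2*y*(-4 + b)) = -4 + sqrt(-5 + b**2 + 2*y*(-4 + b)))
(L(-4, 5) + (x(2, 0) + 0)*(-2))*(-135) = ((-4 + sqrt(-5 + (-4)**2 - 8*5 + 2*(-4)*5)) + (-5 + 0)*(-2))*(-135) = ((-4 + sqrt(-5 + 16 - 40 - 40)) - 5*(-2))*(-135) = ((-4 + sqrt(-69)) + 10)*(-135) = ((-4 + I*sqrt(69)) + 10)*(-135) = (6 + I*sqrt(69))*(-135) = -810 - 135*I*sqrt(69)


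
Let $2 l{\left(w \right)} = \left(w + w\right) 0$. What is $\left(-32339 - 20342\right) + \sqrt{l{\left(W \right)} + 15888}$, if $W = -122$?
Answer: $-52681 + 4 \sqrt{993} \approx -52555.0$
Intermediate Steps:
$l{\left(w \right)} = 0$ ($l{\left(w \right)} = \frac{\left(w + w\right) 0}{2} = \frac{2 w 0}{2} = \frac{1}{2} \cdot 0 = 0$)
$\left(-32339 - 20342\right) + \sqrt{l{\left(W \right)} + 15888} = \left(-32339 - 20342\right) + \sqrt{0 + 15888} = -52681 + \sqrt{15888} = -52681 + 4 \sqrt{993}$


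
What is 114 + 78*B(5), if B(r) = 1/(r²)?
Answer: 2928/25 ≈ 117.12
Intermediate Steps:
B(r) = r⁻²
114 + 78*B(5) = 114 + 78/5² = 114 + 78*(1/25) = 114 + 78/25 = 2928/25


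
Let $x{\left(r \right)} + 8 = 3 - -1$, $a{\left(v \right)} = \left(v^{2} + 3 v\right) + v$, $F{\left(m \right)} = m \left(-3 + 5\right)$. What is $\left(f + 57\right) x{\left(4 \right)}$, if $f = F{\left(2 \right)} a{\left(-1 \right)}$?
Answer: $-180$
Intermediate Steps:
$F{\left(m \right)} = 2 m$ ($F{\left(m \right)} = m 2 = 2 m$)
$a{\left(v \right)} = v^{2} + 4 v$
$f = -12$ ($f = 2 \cdot 2 \left(- (4 - 1)\right) = 4 \left(\left(-1\right) 3\right) = 4 \left(-3\right) = -12$)
$x{\left(r \right)} = -4$ ($x{\left(r \right)} = -8 + \left(3 - -1\right) = -8 + \left(3 + 1\right) = -8 + 4 = -4$)
$\left(f + 57\right) x{\left(4 \right)} = \left(-12 + 57\right) \left(-4\right) = 45 \left(-4\right) = -180$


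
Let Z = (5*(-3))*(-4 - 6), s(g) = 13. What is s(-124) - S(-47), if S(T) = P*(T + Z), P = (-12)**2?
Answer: -14819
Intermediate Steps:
Z = 150 (Z = -15*(-10) = 150)
P = 144
S(T) = 21600 + 144*T (S(T) = 144*(T + 150) = 144*(150 + T) = 21600 + 144*T)
s(-124) - S(-47) = 13 - (21600 + 144*(-47)) = 13 - (21600 - 6768) = 13 - 1*14832 = 13 - 14832 = -14819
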